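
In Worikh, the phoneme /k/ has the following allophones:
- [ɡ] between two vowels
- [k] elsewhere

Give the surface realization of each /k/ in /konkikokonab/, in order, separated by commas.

Occurrence 1 (position 1): no conditioning environment matches → elsewhere allophone [k].
Occurrence 2 (position 4): no conditioning environment matches → elsewhere allophone [k].
Occurrence 3 (position 6): between two vowels → [ɡ].
Occurrence 4 (position 8): between two vowels → [ɡ].

[k], [k], [ɡ], [ɡ]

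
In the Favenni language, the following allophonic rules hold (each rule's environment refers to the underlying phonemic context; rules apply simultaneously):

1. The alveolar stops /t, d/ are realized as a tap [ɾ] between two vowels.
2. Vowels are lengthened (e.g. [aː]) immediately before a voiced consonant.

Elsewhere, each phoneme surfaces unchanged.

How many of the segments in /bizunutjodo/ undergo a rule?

Segments that undergo a rule: /i/ → [iː] (rule 2); /u/ → [uː] (rule 2); /o/ → [oː] (rule 2); /d/ → [ɾ] (rule 1).
All other segments surface unchanged.

4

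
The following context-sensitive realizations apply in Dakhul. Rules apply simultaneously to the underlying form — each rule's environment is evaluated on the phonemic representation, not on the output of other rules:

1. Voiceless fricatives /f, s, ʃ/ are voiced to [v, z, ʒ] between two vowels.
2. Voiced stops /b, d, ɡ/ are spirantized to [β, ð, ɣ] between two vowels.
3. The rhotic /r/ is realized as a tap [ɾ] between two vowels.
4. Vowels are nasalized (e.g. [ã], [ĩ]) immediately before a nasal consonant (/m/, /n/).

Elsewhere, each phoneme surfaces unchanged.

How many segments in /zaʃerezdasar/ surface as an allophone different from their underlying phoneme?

3

Segments that undergo a rule: /ʃ/ → [ʒ] (rule 1); /r/ → [ɾ] (rule 3); /s/ → [z] (rule 1).
All other segments surface unchanged.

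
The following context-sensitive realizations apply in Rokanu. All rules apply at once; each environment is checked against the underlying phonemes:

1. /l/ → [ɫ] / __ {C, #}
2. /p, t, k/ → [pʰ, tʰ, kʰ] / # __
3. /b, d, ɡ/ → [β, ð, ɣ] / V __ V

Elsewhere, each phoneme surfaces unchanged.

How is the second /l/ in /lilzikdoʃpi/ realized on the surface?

/l/ (between /i/ and /z/): word-finally or immediately before a consonant, so rule 1 applies → [ɫ].

[ɫ]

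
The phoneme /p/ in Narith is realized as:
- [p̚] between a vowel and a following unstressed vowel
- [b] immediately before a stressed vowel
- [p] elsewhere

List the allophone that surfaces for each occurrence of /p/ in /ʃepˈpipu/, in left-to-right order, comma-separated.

Occurrence 1 (position 3): no conditioning environment matches → elsewhere allophone [p].
Occurrence 2 (position 4): immediately before a stressed vowel → [b].
Occurrence 3 (position 6): between a vowel and a following unstressed vowel → [p̚].

[p], [b], [p̚]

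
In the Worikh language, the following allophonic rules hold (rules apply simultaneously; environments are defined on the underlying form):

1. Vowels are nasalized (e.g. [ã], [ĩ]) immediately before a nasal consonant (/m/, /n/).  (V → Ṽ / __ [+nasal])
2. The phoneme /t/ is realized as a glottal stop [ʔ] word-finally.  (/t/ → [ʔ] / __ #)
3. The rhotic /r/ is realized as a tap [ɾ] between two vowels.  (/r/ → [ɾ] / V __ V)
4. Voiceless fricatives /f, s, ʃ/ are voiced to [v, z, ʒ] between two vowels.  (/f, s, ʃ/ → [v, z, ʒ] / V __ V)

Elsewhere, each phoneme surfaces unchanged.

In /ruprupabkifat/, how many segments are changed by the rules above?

Segments that undergo a rule: /f/ → [v] (rule 4); /t/ → [ʔ] (rule 2).
All other segments surface unchanged.

2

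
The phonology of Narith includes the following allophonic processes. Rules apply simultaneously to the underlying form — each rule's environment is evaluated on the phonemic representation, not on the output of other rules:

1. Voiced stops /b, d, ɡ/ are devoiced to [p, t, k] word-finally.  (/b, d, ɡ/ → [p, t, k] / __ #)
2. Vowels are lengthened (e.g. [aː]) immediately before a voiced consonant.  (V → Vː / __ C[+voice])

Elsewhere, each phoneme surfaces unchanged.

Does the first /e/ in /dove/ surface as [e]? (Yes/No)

/e/ (word-final): rule 2 targets it, but not before a voiced consonant → unchanged [e].
The actual realization is [e], which matches [e].

Yes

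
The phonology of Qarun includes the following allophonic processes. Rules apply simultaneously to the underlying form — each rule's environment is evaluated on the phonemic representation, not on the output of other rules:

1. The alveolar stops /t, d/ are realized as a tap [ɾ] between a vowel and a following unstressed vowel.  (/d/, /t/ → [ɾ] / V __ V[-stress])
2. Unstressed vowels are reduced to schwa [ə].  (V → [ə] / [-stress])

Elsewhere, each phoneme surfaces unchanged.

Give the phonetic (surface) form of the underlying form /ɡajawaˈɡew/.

/ɡ/ (word-initial) is unaffected → [ɡ].
/a/ (between /ɡ/ and /j/) occurs in an unstressed syllable → [ə] by rule 2.
/j/ (between /a/ and /a/): no rule targets it → [j].
/a/ (between /j/ and /w/): in an unstressed syllable, so rule 2 applies → [ə].
/w/ — not in any rule's target class → [w].
/a/ (between /w/ and /ɡ/) occurs in an unstressed syllable → [ə] by rule 2.
/ɡ/ stays [ɡ].
/e/ (between /ɡ/ and /w/) fails the environment for rule 2, so it stays [e].
/w/ (word-final): no rule targets it → [w].

[ɡəjəwəˈɡew]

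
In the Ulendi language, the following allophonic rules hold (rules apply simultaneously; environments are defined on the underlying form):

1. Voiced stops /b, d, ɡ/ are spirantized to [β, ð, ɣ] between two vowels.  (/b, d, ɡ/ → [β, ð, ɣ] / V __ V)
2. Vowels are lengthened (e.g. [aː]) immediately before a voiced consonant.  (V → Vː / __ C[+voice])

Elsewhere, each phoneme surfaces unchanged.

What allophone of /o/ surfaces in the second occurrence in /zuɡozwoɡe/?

/o/ — between /w/ and /ɡ/, before a voiced consonant — surfaces as [oː] (rule 2).

[oː]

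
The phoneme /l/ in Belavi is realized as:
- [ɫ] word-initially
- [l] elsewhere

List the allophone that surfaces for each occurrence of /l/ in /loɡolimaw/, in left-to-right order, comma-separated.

[ɫ], [l]

Occurrence 1 (position 1): word-initially → [ɫ].
Occurrence 2 (position 5): no conditioning environment matches → elsewhere allophone [l].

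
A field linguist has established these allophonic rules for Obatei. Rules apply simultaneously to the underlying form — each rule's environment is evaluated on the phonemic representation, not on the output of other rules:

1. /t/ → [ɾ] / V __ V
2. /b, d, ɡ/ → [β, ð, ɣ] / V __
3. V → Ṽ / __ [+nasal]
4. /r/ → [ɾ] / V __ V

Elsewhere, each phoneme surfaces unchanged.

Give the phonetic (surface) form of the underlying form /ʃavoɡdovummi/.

/ʃ/ — not in any rule's target class → [ʃ].
/a/ (between /ʃ/ and /v/): rule 3 targets it, but not before a nasal consonant → unchanged [a].
/v/ stays [v].
/o/ — between /v/ and /ɡ/; rule 3 does not apply here → [o].
Rule 2 applies to /ɡ/ (between /o/ and /d/: immediately after a vowel) → [ɣ].
/d/ (between /ɡ/ and /o/): rule 2 targets it, but not immediately after a vowel → unchanged [d].
/o/ — between /d/ and /v/; rule 3 does not apply here → [o].
/v/ — not in any rule's target class → [v].
/u/ (between /v/ and /m/): before a nasal consonant, so rule 3 applies → [ũ].
/m/ — not in any rule's target class → [m].
/m/ stays [m].
/i/ (word-final) fails the environment for rule 3, so it stays [i].

[ʃavoɣdovũmmi]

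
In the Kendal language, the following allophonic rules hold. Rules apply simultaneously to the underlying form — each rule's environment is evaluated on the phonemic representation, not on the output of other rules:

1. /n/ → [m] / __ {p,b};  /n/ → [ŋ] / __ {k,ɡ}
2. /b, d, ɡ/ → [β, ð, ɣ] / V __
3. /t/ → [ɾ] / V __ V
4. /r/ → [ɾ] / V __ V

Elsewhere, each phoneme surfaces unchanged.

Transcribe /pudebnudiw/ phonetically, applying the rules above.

Rule 2 applies to /d/ (between /u/ and /e/: immediately after a vowel) → [ð].
/b/ meets the environment for rule 2 (immediately after a vowel) → [β].
/n/ — between /b/ and /u/; rule 1 does not apply here → [n].
/d/ (between /u/ and /i/): immediately after a vowel, so rule 2 applies → [ð].

[puðeβnuðiw]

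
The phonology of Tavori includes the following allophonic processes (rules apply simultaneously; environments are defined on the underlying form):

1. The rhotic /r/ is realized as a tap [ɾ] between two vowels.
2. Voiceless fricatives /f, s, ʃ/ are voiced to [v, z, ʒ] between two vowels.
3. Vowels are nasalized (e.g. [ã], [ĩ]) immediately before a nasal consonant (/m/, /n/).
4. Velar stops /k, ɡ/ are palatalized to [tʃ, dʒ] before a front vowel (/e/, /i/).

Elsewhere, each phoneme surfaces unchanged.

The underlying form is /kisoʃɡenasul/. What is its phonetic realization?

[tʃizoʃdʒẽnazul]

/k/ meets the environment for rule 4 (before a front vowel) → [tʃ].
/i/ (between /k/ and /s/) fails the environment for rule 3, so it stays [i].
Rule 2 applies to /s/ (between /i/ and /o/: between two vowels) → [z].
/o/ (between /s/ and /ʃ/) is in the target of rule 3 but the environment (before a nasal consonant) is not met → [o].
/ʃ/ (between /o/ and /ɡ/) fails the environment for rule 2, so it stays [ʃ].
Rule 4 applies to /ɡ/ (between /ʃ/ and /e/: before a front vowel) → [dʒ].
/e/ (between /ɡ/ and /n/): before a nasal consonant, so rule 3 applies → [ẽ].
/n/ stays [n].
/a/ (between /n/ and /s/) is in the target of rule 3 but the environment (before a nasal consonant) is not met → [a].
/s/ (between /a/ and /u/) occurs between two vowels → [z] by rule 2.
/u/ (between /s/ and /l/) is in the target of rule 3 but the environment (before a nasal consonant) is not met → [u].
/l/ (word-final) is unaffected → [l].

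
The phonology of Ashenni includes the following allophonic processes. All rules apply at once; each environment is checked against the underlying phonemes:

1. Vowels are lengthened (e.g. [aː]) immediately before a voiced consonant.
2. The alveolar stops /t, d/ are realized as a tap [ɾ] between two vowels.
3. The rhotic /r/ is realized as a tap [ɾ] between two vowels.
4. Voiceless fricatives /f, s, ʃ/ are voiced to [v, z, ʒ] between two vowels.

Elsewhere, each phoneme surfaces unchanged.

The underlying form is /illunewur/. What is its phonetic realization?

[iːlluːneːwuːr]

/i/ (word-initial): before a voiced consonant, so rule 1 applies → [iː].
/l/ (between /i/ and /l/): no rule targets it → [l].
/l/ (between /l/ and /u/) is unaffected → [l].
/u/ (between /l/ and /n/): before a voiced consonant, so rule 1 applies → [uː].
/n/ (between /u/ and /e/): no rule targets it → [n].
/e/ (between /n/ and /w/): before a voiced consonant, so rule 1 applies → [eː].
/w/ (between /e/ and /u/) is unaffected → [w].
/u/ (between /w/ and /r/): before a voiced consonant, so rule 1 applies → [uː].
/r/ (word-final) is in the target of rule 3 but the environment (between two vowels) is not met → [r].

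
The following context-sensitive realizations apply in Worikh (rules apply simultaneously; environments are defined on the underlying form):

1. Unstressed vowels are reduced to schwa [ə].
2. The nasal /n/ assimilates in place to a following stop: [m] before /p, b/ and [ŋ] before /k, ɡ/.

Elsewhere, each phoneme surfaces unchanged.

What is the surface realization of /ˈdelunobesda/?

/d/ — not in any rule's target class → [d].
/e/ (between /d/ and /l/) is in the target of rule 1 but the environment (in an unstressed syllable) is not met → [e].
/l/ (between /e/ and /u/): no rule targets it → [l].
Rule 1 applies to /u/ (between /l/ and /n/: in an unstressed syllable) → [ə].
/n/ (between /u/ and /o/): rule 2 targets it, but not before a labial or velar stop → unchanged [n].
/o/ meets the environment for rule 1 (in an unstressed syllable) → [ə].
/b/ stays [b].
/e/ (between /b/ and /s/): in an unstressed syllable, so rule 1 applies → [ə].
/s/ — not in any rule's target class → [s].
/d/ (between /s/ and /a/): no rule targets it → [d].
/a/ (word-final) occurs in an unstressed syllable → [ə] by rule 1.

[ˈdelənəbəsdə]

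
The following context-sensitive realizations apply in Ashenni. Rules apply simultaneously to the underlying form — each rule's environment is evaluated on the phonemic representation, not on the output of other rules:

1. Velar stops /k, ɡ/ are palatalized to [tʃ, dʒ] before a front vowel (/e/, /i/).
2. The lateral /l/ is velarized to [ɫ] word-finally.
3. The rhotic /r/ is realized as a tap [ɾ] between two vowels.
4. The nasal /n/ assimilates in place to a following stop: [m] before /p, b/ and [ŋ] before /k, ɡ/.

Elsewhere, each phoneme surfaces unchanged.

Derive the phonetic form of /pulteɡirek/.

/p/ stays [p].
/u/ (between /p/ and /l/) is unaffected → [u].
/l/ — between /u/ and /t/; rule 2 does not apply here → [l].
/t/ stays [t].
/e/ — not in any rule's target class → [e].
/ɡ/ — between /e/ and /i/, before a front vowel — surfaces as [dʒ] (rule 1).
/i/ — not in any rule's target class → [i].
/r/ (between /i/ and /e/) occurs between two vowels → [ɾ] by rule 3.
/e/ stays [e].
/k/ — word-final; rule 1 does not apply here → [k].

[pultedʒiɾek]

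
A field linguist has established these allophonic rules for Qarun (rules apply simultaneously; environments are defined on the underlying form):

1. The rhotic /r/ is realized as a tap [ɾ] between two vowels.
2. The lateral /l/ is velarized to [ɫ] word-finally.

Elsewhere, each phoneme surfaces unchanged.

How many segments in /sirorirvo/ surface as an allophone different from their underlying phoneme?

Segments that undergo a rule: /r/ → [ɾ] (rule 1); /r/ → [ɾ] (rule 1).
All other segments surface unchanged.

2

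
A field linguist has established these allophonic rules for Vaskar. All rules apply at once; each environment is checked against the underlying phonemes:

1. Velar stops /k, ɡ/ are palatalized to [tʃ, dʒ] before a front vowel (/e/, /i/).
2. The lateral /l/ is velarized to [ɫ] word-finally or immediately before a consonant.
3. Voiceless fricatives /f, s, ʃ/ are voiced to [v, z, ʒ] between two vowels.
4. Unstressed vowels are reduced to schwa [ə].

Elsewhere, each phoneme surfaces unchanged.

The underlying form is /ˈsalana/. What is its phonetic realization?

[ˈsalənə]

/s/ (word-initial): rule 3 targets it, but not between two vowels → unchanged [s].
/a/ (between /s/ and /l/) fails the environment for rule 4, so it stays [a].
/l/ (between /a/ and /a/) is in the target of rule 2 but the environment (word-finally or immediately before a consonant) is not met → [l].
Rule 4 applies to /a/ (between /l/ and /n/: in an unstressed syllable) → [ə].
/n/ stays [n].
Rule 4 applies to /a/ (word-final: in an unstressed syllable) → [ə].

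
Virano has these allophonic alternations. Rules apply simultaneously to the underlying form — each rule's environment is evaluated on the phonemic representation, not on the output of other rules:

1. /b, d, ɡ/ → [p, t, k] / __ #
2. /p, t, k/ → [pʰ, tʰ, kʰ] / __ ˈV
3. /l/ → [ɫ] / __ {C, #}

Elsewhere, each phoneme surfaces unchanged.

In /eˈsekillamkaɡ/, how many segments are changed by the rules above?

2

Segments that undergo a rule: /l/ → [ɫ] (rule 3); /ɡ/ → [k] (rule 1).
All other segments surface unchanged.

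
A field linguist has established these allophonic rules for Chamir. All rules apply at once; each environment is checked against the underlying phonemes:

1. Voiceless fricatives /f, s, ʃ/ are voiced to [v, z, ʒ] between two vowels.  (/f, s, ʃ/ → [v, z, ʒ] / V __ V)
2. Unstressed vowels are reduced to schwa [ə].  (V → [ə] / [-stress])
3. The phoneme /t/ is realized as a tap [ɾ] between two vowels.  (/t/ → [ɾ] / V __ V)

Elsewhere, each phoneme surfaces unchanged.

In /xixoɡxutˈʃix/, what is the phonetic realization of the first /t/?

/t/ — between /u/ and /ʃ/; rule 3 does not apply here → [t].

[t]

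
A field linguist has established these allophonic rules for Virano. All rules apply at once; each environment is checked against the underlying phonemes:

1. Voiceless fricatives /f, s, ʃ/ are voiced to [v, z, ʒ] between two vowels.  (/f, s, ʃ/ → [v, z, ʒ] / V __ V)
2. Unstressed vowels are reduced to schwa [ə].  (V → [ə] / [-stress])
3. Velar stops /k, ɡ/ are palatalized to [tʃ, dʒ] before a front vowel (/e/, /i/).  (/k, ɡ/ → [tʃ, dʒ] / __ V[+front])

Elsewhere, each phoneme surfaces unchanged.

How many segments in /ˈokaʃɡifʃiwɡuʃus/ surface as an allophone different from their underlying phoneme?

Segments that undergo a rule: /a/ → [ə] (rule 2); /ɡ/ → [dʒ] (rule 3); /i/ → [ə] (rule 2); /i/ → [ə] (rule 2); /u/ → [ə] (rule 2); /ʃ/ → [ʒ] (rule 1); /u/ → [ə] (rule 2).
All other segments surface unchanged.

7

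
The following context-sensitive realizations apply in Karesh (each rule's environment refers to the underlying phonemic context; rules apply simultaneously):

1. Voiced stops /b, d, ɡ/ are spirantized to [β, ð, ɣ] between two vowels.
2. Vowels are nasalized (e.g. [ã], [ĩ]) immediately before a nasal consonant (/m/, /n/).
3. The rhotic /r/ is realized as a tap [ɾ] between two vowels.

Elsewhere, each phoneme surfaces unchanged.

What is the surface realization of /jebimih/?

/j/ (word-initial) is unaffected → [j].
/e/ (between /j/ and /b/): rule 2 targets it, but not before a nasal consonant → unchanged [e].
Rule 1 applies to /b/ (between /e/ and /i/: between two vowels) → [β].
Rule 2 applies to /i/ (between /b/ and /m/: before a nasal consonant) → [ĩ].
/m/ stays [m].
/i/ (between /m/ and /h/) is in the target of rule 2 but the environment (before a nasal consonant) is not met → [i].
/h/ (word-final): no rule targets it → [h].

[jeβĩmih]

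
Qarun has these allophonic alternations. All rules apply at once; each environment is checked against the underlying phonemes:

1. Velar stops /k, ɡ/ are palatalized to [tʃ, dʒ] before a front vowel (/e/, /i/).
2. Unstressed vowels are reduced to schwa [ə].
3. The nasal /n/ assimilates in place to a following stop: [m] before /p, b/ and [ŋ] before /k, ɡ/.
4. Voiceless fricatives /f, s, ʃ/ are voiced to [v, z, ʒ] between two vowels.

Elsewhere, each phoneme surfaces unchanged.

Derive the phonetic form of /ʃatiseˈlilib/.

/ʃ/ (word-initial): rule 4 targets it, but not between two vowels → unchanged [ʃ].
/a/ meets the environment for rule 2 (in an unstressed syllable) → [ə].
/i/ (between /t/ and /s/) occurs in an unstressed syllable → [ə] by rule 2.
/s/ (between /i/ and /e/): between two vowels, so rule 4 applies → [z].
Rule 2 applies to /e/ (between /s/ and /l/: in an unstressed syllable) → [ə].
/i/ (between /l/ and /l/) fails the environment for rule 2, so it stays [i].
/i/ (between /l/ and /b/): in an unstressed syllable, so rule 2 applies → [ə].

[ʃətəzəˈliləb]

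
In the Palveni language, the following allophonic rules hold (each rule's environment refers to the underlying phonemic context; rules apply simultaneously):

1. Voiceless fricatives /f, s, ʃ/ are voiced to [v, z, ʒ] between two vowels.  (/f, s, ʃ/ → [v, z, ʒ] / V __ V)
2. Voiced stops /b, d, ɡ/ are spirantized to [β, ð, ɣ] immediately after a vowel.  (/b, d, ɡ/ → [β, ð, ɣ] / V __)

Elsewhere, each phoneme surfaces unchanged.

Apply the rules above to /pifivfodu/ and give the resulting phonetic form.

/p/ (word-initial) is unaffected → [p].
/i/ — not in any rule's target class → [i].
/f/ — between /i/ and /i/, between two vowels — surfaces as [v] (rule 1).
/i/ — not in any rule's target class → [i].
/v/ (between /i/ and /f/) is unaffected → [v].
/f/ (between /v/ and /o/) fails the environment for rule 1, so it stays [f].
/o/ (between /f/ and /d/): no rule targets it → [o].
/d/ (between /o/ and /u/): immediately after a vowel, so rule 2 applies → [ð].
/u/ (word-final) is unaffected → [u].

[pivivfoðu]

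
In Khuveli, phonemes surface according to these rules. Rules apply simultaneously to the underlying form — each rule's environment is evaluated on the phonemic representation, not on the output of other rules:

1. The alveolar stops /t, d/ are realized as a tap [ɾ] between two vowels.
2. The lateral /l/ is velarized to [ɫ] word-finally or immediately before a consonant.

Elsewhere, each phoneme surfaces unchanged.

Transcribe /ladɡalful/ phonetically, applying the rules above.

/l/ (word-initial): rule 2 targets it, but not word-finally or immediately before a consonant → unchanged [l].
/d/ (between /a/ and /ɡ/) fails the environment for rule 1, so it stays [d].
/l/ (between /a/ and /f/) occurs word-finally or immediately before a consonant → [ɫ] by rule 2.
Rule 2 applies to /l/ (word-final: word-finally or immediately before a consonant) → [ɫ].

[ladɡaɫfuɫ]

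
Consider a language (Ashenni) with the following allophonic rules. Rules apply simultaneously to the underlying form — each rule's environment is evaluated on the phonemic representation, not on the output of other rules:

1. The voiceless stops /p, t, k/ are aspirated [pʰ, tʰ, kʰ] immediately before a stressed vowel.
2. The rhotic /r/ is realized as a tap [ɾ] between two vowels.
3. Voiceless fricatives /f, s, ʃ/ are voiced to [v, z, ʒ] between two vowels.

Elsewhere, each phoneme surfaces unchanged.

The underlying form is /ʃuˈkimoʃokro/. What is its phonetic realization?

/ʃ/ (word-initial) fails the environment for rule 3, so it stays [ʃ].
/u/ — not in any rule's target class → [u].
Rule 1 applies to /k/ (between /u/ and /i/: immediately before a stressed vowel) → [kʰ].
/i/ stays [i].
/m/ (between /i/ and /o/) is unaffected → [m].
/o/ (between /m/ and /ʃ/): no rule targets it → [o].
/ʃ/ meets the environment for rule 3 (between two vowels) → [ʒ].
/o/ (between /ʃ/ and /k/) is unaffected → [o].
/k/ (between /o/ and /r/) fails the environment for rule 1, so it stays [k].
/r/ (between /k/ and /o/): rule 2 targets it, but not between two vowels → unchanged [r].
/o/ (word-final): no rule targets it → [o].

[ʃuˈkʰimoʒokro]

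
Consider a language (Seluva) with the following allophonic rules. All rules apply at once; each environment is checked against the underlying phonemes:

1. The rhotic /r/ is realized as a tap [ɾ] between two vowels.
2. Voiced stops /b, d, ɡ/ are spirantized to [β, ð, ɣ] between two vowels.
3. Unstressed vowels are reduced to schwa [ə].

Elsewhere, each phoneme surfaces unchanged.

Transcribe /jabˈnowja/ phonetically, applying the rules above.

[jəbˈnowjə]

/j/ (word-initial) is unaffected → [j].
Rule 3 applies to /a/ (between /j/ and /b/: in an unstressed syllable) → [ə].
/b/ — between /a/ and /n/; rule 2 does not apply here → [b].
/n/ (between /b/ and /o/): no rule targets it → [n].
/o/ (between /n/ and /w/): rule 3 targets it, but not in an unstressed syllable → unchanged [o].
/w/ — not in any rule's target class → [w].
/j/ — not in any rule's target class → [j].
/a/ meets the environment for rule 3 (in an unstressed syllable) → [ə].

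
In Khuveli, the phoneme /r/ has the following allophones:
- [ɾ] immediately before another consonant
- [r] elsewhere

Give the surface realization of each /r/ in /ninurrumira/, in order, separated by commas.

Occurrence 1 (position 5): immediately before another consonant → [ɾ].
Occurrence 2 (position 6): no conditioning environment matches → elsewhere allophone [r].
Occurrence 3 (position 10): no conditioning environment matches → elsewhere allophone [r].

[ɾ], [r], [r]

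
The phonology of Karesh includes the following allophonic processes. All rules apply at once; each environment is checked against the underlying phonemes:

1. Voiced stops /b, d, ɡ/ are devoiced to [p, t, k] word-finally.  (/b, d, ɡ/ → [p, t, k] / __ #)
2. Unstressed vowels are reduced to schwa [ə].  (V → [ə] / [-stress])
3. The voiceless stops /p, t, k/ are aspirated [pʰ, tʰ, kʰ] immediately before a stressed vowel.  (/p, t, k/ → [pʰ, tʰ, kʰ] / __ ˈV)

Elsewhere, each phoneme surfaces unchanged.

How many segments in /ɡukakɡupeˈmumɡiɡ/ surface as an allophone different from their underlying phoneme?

Segments that undergo a rule: /u/ → [ə] (rule 2); /a/ → [ə] (rule 2); /u/ → [ə] (rule 2); /e/ → [ə] (rule 2); /i/ → [ə] (rule 2); /ɡ/ → [k] (rule 1).
All other segments surface unchanged.

6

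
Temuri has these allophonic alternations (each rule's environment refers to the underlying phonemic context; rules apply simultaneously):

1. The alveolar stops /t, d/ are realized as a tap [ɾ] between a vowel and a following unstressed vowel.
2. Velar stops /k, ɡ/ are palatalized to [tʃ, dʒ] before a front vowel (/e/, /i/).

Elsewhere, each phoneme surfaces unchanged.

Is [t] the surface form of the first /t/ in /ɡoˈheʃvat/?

/t/ (word-final): rule 1 targets it, but not between a vowel and a following unstressed vowel → unchanged [t].
The actual realization is [t], which matches [t].

Yes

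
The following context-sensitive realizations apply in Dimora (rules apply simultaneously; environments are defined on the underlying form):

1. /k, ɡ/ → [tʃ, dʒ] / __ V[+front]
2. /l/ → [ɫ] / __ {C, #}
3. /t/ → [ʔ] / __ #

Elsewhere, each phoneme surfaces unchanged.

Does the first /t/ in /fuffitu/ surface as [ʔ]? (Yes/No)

/t/ — between /i/ and /u/; rule 3 does not apply here → [t].
The actual realization is [t], not [ʔ].

No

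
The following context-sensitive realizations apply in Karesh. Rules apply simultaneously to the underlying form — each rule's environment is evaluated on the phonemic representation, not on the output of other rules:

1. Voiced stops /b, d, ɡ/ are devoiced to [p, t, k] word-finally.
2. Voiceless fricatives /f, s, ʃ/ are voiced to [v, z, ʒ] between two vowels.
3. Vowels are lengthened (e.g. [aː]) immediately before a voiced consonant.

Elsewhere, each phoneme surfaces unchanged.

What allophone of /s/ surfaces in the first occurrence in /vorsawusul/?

/s/ — between /r/ and /a/; rule 2 does not apply here → [s].

[s]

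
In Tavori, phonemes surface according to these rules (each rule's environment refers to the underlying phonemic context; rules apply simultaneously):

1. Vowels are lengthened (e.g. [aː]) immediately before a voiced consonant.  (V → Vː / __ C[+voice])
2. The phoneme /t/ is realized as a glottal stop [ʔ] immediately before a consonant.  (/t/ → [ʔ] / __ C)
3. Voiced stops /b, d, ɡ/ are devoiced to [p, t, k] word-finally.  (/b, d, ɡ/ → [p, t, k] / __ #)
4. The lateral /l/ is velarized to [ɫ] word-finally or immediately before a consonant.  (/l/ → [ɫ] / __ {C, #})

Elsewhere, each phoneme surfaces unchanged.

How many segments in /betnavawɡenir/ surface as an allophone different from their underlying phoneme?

5

Segments that undergo a rule: /t/ → [ʔ] (rule 2); /a/ → [aː] (rule 1); /a/ → [aː] (rule 1); /e/ → [eː] (rule 1); /i/ → [iː] (rule 1).
All other segments surface unchanged.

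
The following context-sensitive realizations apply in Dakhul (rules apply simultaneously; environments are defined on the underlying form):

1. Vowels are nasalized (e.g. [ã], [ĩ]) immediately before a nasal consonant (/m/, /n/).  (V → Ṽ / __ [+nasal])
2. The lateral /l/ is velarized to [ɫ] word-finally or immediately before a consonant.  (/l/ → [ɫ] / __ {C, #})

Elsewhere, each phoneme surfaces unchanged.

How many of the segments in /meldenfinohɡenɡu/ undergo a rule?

Segments that undergo a rule: /l/ → [ɫ] (rule 2); /e/ → [ẽ] (rule 1); /i/ → [ĩ] (rule 1); /e/ → [ẽ] (rule 1).
All other segments surface unchanged.

4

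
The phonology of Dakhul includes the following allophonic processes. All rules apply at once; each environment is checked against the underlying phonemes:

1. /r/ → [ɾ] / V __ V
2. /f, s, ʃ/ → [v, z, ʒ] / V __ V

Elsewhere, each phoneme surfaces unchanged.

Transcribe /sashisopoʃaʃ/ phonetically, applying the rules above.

/s/ — word-initial; rule 2 does not apply here → [s].
/a/ — not in any rule's target class → [a].
/s/ — between /a/ and /h/; rule 2 does not apply here → [s].
/h/ stays [h].
/i/ stays [i].
/s/ meets the environment for rule 2 (between two vowels) → [z].
/o/ (between /s/ and /p/): no rule targets it → [o].
/p/ — not in any rule's target class → [p].
/o/ (between /p/ and /ʃ/) is unaffected → [o].
/ʃ/ meets the environment for rule 2 (between two vowels) → [ʒ].
/a/ stays [a].
/ʃ/ — word-final; rule 2 does not apply here → [ʃ].

[sashizopoʒaʃ]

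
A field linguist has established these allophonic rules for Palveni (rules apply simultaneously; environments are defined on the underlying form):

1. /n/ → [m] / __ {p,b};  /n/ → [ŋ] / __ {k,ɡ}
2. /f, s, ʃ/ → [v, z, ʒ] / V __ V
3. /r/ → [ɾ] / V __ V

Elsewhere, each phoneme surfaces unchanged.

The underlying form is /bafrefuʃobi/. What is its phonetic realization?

/f/ (between /a/ and /r/) is in the target of rule 2 but the environment (between two vowels) is not met → [f].
/r/ (between /f/ and /e/): rule 3 targets it, but not between two vowels → unchanged [r].
/f/ — between /e/ and /u/, between two vowels — surfaces as [v] (rule 2).
Rule 2 applies to /ʃ/ (between /u/ and /o/: between two vowels) → [ʒ].

[bafrevuʒobi]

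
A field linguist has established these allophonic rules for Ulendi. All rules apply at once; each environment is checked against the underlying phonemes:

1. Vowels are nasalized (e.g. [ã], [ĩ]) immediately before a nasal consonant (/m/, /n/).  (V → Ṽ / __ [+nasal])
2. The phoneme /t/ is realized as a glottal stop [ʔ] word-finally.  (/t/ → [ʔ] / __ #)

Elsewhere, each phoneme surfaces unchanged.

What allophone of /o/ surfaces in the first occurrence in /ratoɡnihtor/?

/o/ — between /t/ and /ɡ/; rule 1 does not apply here → [o].

[o]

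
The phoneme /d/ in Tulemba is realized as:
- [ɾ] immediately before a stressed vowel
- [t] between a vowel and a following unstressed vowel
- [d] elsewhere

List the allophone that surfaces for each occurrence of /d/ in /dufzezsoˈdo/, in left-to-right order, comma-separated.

Occurrence 1 (position 1): no conditioning environment matches → elsewhere allophone [d].
Occurrence 2 (position 9): immediately before a stressed vowel → [ɾ].

[d], [ɾ]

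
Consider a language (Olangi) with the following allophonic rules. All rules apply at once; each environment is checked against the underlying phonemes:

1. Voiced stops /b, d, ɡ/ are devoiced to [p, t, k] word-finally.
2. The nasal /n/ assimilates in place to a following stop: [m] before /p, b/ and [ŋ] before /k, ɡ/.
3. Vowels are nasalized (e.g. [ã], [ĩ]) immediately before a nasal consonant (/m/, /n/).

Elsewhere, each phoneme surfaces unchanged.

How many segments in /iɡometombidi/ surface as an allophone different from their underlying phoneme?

2

Segments that undergo a rule: /o/ → [õ] (rule 3); /o/ → [õ] (rule 3).
All other segments surface unchanged.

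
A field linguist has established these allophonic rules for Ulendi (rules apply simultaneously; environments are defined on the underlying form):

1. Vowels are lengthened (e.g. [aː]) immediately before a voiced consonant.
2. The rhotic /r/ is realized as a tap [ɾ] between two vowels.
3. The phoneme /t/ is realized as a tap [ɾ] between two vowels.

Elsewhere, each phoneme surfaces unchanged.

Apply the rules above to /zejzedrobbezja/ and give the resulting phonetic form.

/e/ (between /z/ and /j/): before a voiced consonant, so rule 1 applies → [eː].
Rule 1 applies to /e/ (between /z/ and /d/: before a voiced consonant) → [eː].
/r/ (between /d/ and /o/) fails the environment for rule 2, so it stays [r].
/o/ — between /r/ and /b/, before a voiced consonant — surfaces as [oː] (rule 1).
/e/ — between /b/ and /z/, before a voiced consonant — surfaces as [eː] (rule 1).
/a/ (word-final): rule 1 targets it, but not before a voiced consonant → unchanged [a].

[zeːjzeːdroːbbeːzja]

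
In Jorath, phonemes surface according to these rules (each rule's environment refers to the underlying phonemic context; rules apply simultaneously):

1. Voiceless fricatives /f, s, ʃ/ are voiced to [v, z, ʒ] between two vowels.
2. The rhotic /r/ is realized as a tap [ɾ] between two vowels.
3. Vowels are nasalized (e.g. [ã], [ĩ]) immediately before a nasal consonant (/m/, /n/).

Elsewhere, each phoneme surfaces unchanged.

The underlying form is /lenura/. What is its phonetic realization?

/l/ — not in any rule's target class → [l].
/e/ (between /l/ and /n/) occurs before a nasal consonant → [ẽ] by rule 3.
/n/ (between /e/ and /u/): no rule targets it → [n].
/u/ (between /n/ and /r/) fails the environment for rule 3, so it stays [u].
/r/ — between /u/ and /a/, between two vowels — surfaces as [ɾ] (rule 2).
/a/ (word-final) is in the target of rule 3 but the environment (before a nasal consonant) is not met → [a].

[lẽnuɾa]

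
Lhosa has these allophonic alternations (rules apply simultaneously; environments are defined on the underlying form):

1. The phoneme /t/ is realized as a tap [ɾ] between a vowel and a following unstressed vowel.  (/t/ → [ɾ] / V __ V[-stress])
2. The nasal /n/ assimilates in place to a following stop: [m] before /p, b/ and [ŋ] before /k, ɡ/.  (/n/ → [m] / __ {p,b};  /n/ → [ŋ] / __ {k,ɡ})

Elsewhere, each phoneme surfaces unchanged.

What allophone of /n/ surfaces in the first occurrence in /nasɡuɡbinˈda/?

/n/ (word-initial) fails the environment for rule 2, so it stays [n].

[n]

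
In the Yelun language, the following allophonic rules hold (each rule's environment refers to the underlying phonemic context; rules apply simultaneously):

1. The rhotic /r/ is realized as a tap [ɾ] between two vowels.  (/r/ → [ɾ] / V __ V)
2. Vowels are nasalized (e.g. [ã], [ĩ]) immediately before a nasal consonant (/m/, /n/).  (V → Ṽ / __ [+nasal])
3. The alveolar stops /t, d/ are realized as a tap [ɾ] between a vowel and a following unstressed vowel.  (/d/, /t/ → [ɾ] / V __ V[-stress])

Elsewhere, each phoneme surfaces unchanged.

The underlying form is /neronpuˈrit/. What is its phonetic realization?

/n/ stays [n].
/e/ (between /n/ and /r/) fails the environment for rule 2, so it stays [e].
Rule 1 applies to /r/ (between /e/ and /o/: between two vowels) → [ɾ].
/o/ meets the environment for rule 2 (before a nasal consonant) → [õ].
/n/ (between /o/ and /p/) is unaffected → [n].
/p/ (between /n/ and /u/): no rule targets it → [p].
/u/ (between /p/ and /r/) fails the environment for rule 2, so it stays [u].
Rule 1 applies to /r/ (between /u/ and /i/: between two vowels) → [ɾ].
/i/ (between /r/ and /t/) is in the target of rule 2 but the environment (before a nasal consonant) is not met → [i].
/t/ — word-final; rule 3 does not apply here → [t].

[neɾõnpuˈɾit]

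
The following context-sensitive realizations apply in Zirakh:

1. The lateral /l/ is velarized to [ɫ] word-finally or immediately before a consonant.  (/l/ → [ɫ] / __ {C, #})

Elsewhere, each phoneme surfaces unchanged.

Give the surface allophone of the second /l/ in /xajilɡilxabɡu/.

[ɫ]

/l/ meets the environment for rule 1 (word-finally or immediately before a consonant) → [ɫ].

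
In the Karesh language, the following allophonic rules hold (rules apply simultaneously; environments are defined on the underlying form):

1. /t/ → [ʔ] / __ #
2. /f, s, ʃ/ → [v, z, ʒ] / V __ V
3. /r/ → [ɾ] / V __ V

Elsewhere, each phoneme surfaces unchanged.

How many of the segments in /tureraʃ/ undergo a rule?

Segments that undergo a rule: /r/ → [ɾ] (rule 3); /r/ → [ɾ] (rule 3).
All other segments surface unchanged.

2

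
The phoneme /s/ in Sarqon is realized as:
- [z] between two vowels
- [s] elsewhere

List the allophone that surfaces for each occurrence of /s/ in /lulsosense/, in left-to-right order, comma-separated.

Occurrence 1 (position 4): no conditioning environment matches → elsewhere allophone [s].
Occurrence 2 (position 6): between two vowels → [z].
Occurrence 3 (position 9): no conditioning environment matches → elsewhere allophone [s].

[s], [z], [s]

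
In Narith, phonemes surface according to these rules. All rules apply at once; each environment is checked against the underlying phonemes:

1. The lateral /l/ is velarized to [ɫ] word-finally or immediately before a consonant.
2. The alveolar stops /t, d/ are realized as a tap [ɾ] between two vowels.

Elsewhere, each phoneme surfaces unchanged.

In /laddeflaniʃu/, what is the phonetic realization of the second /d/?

[d]

/d/ (between /d/ and /e/) is in the target of rule 2 but the environment (between two vowels) is not met → [d].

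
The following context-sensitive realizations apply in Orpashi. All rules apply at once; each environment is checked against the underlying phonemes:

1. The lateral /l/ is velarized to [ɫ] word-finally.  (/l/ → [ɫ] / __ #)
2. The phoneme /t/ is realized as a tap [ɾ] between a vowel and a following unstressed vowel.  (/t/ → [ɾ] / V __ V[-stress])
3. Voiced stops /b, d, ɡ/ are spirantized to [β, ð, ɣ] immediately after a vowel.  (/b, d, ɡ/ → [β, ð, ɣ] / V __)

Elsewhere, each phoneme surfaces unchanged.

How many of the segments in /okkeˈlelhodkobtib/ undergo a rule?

3

Segments that undergo a rule: /d/ → [ð] (rule 3); /b/ → [β] (rule 3); /b/ → [β] (rule 3).
All other segments surface unchanged.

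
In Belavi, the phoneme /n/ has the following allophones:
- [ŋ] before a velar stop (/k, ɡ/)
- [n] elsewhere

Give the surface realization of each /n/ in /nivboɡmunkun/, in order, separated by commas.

[n], [ŋ], [n]

Occurrence 1 (position 1): no conditioning environment matches → elsewhere allophone [n].
Occurrence 2 (position 9): before a velar stop → [ŋ].
Occurrence 3 (position 12): no conditioning environment matches → elsewhere allophone [n].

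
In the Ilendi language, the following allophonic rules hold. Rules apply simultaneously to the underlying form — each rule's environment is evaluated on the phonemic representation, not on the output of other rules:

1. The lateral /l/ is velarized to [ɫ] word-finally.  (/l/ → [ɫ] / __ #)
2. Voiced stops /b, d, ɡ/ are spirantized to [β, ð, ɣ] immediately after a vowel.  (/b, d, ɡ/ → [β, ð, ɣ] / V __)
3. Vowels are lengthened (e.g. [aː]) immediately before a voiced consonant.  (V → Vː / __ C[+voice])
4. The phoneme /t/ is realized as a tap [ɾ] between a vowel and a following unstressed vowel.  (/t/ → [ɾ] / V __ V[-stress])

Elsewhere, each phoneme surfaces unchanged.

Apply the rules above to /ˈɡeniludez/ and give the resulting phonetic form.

/ɡ/ (word-initial): rule 2 targets it, but not immediately after a vowel → unchanged [ɡ].
Rule 3 applies to /e/ (between /ɡ/ and /n/: before a voiced consonant) → [eː].
/n/ — not in any rule's target class → [n].
/i/ (between /n/ and /l/) occurs before a voiced consonant → [iː] by rule 3.
/l/ (between /i/ and /u/) is in the target of rule 1 but the environment (word-finally) is not met → [l].
Rule 3 applies to /u/ (between /l/ and /d/: before a voiced consonant) → [uː].
/d/ — between /u/ and /e/, immediately after a vowel — surfaces as [ð] (rule 2).
/e/ meets the environment for rule 3 (before a voiced consonant) → [eː].
/z/ stays [z].

[ˈɡeːniːluːðeːz]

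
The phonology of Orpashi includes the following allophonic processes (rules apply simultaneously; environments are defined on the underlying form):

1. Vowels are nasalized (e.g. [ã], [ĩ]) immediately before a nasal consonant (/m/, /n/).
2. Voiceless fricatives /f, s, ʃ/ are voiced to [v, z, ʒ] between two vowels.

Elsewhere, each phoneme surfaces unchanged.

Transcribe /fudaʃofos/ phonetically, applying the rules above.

/f/ (word-initial) is in the target of rule 2 but the environment (between two vowels) is not met → [f].
/u/ (between /f/ and /d/): rule 1 targets it, but not before a nasal consonant → unchanged [u].
/d/ — not in any rule's target class → [d].
/a/ (between /d/ and /ʃ/) fails the environment for rule 1, so it stays [a].
/ʃ/ — between /a/ and /o/, between two vowels — surfaces as [ʒ] (rule 2).
/o/ (between /ʃ/ and /f/): rule 1 targets it, but not before a nasal consonant → unchanged [o].
/f/ (between /o/ and /o/) occurs between two vowels → [v] by rule 2.
/o/ (between /f/ and /s/) is in the target of rule 1 but the environment (before a nasal consonant) is not met → [o].
/s/ — word-final; rule 2 does not apply here → [s].

[fudaʒovos]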